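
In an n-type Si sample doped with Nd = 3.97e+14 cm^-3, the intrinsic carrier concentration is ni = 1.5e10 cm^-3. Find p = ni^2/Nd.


Step 1: Since Nd >> ni, n ≈ Nd = 3.97e+14 cm^-3
Step 2: p = ni^2 / n = (1.5e10)^2 / 3.97e+14
Step 3: p = 2.25e20 / 3.97e+14 = 5.67e+05 cm^-3

5.67e+05


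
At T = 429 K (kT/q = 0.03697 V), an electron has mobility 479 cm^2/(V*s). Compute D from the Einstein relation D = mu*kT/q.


Step 1: D = mu * (kT/q)
Step 2: D = 479 * 0.03697
Step 3: D = 17.71 cm^2/s

17.71


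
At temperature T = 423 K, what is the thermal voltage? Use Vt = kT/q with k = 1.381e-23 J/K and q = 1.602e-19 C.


Step 1: kT = 1.381e-23 * 423 = 5.84163e-21 J
Step 2: Vt = kT/q = 5.84163e-21 / 1.602e-19
Step 3: Vt = 0.03646 V

0.03646


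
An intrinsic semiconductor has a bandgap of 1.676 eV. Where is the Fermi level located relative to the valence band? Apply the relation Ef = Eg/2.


Step 1: For an intrinsic semiconductor, the Fermi level sits at midgap.
Step 2: Ef = Eg / 2 = 1.676 / 2 = 0.838 eV

0.838


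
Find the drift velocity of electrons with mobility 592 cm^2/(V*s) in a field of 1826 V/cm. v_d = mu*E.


Step 1: v_d = mu * E
Step 2: v_d = 592 * 1826 = 1080992
Step 3: v_d = 1.08e+06 cm/s

1.08e+06


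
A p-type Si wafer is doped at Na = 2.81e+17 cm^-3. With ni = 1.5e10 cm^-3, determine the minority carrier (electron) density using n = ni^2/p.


Step 1: Majority hole concentration p ≈ Na = 2.81e+17 cm^-3
Step 2: n = ni^2 / Na = (1.5e10)^2 / 2.81e+17
Step 3: n = 8.01e+02 cm^-3

8.01e+02


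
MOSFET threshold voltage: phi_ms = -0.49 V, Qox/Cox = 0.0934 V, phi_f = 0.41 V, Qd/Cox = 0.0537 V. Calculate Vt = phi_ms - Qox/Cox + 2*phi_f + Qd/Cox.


Step 1: Vt = phi_ms - Qox/Cox + 2*phi_f + Qd/Cox
Step 2: Vt = -0.49 - 0.0934 + 2*0.41 + 0.0537
Step 3: Vt = -0.49 - 0.0934 + 0.82 + 0.0537
Step 4: Vt = 0.2903 V

0.2903


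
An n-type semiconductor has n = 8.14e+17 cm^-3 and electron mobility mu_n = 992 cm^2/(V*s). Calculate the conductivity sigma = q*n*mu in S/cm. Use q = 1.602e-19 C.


Step 1: sigma = q * n * mu
Step 2: sigma = 1.602e-19 * 8.14e+17 * 992
Step 3: sigma = 1.294e+02 S/cm

1.294e+02


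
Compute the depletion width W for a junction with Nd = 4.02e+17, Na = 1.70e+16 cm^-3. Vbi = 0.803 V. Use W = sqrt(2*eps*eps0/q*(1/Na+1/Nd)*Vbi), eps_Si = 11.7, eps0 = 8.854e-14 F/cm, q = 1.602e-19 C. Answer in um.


Step 1: 1/Na + 1/Nd = 1/1.70e+16 + 1/4.02e+17 = 6.13111e-17
Step 2: 2*eps*eps0/q = 2*11.7*8.854e-14/1.602e-19 = 1.293281e+07
Step 3: W^2 = 1.293281e+07 * 6.13111e-17 * 0.803 = 6.36719e-10
Step 4: W = sqrt(6.36719e-10) = 2.523e-05 cm = 0.2523 um

0.2523


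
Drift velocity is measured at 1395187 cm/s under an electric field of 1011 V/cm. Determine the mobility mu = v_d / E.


Step 1: mu = v_d / E
Step 2: mu = 1395187 / 1011
Step 3: mu = 1380.01 cm^2/(V*s)

1380.01


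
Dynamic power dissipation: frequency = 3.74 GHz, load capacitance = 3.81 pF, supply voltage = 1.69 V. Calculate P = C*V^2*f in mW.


Step 1: V^2 = 1.69^2 = 2.8561 V^2
Step 2: P = C*V^2*f = 3.81e-12 F * 2.8561 * 3.74e9 Hz
Step 3: P = 4.069771134e-02 W
Step 4: P = 40.698 mW

40.698


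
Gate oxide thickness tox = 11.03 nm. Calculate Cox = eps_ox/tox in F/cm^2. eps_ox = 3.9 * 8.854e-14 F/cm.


Step 1: eps_ox = 3.9 * 8.854e-14 = 3.45306e-13 F/cm
Step 2: tox in cm = 11.03 nm * 1e-7 = 1.1030e-06 cm
Step 3: Cox = 3.45306e-13 / 1.1030e-06 = 3.13e-07 F/cm^2

3.13e-07


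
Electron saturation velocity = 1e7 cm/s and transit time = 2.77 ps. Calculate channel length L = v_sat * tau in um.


Step 1: tau in seconds = 2.77 ps * 1e-12 = 2.7700e-12 s
Step 2: L = v_sat * tau = 1e7 * 2.7700e-12 = 2.7700e-05 cm
Step 3: L in um = 2.7700e-05 * 1e4 = 0.277 um

0.277


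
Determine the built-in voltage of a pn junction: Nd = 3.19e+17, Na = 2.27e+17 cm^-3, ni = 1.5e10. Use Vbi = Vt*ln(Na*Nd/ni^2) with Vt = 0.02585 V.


Step 1: Compute Na*Nd/ni^2 = 2.27e+17 * 3.19e+17 / (1.5e10)^2 = 3.2184e+14
Step 2: ln(3.2184e+14) = 33.4051
Step 3: Vbi = 0.02585 * 33.4051 = 0.864 V

0.864


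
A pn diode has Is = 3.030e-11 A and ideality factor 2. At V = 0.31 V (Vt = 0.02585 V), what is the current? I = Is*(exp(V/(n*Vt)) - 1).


Step 1: V/(n*Vt) = 0.31/(2*0.02585) = 5.9961
Step 2: exp(5.9961) = 4.0186e+02
Step 3: I = 3.030e-11 * (4.0186e+02 - 1) = 1.21e-08 A

1.21e-08


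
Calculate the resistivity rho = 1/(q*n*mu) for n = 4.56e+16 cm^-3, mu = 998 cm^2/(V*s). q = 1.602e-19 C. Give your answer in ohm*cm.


Step 1: sigma = q * n * mu = 1.602e-19 * 4.56e+16 * 998 = 7.29051e+00 S/cm
Step 2: rho = 1 / sigma = 1 / 7.29051e+00 = 0.1372 ohm*cm

0.1372


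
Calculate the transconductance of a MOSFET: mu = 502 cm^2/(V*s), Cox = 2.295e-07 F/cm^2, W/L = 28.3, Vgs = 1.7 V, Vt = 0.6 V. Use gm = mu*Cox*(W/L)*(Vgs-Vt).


Step 1: Vov = Vgs - Vt = 1.7 - 0.6 = 1.1 V
Step 2: gm = mu * Cox * (W/L) * Vov
Step 3: gm = 502 * 2.295e-07 * 28.3 * 1.1 = 3.59e-03 S

3.59e-03


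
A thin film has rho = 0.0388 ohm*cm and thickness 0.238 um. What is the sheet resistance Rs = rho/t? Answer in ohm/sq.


Step 1: Convert thickness to cm: t = 0.238 um = 2.3800e-05 cm
Step 2: Rs = rho / t = 0.0388 / 2.3800e-05
Step 3: Rs = 1630.3 ohm/sq

1630.3


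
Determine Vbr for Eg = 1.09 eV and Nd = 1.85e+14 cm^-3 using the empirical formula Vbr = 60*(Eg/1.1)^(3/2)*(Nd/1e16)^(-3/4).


Step 1: Eg/1.1 = 1.09/1.1 = 0.990909
Step 2: (Eg/1.1)^1.5 = 0.990909^1.5 = 0.986395
Step 3: (Nd/1e16)^(-0.75) = (0.0185)^(-0.75) = 19.935228
Step 4: Vbr = 60 * 0.986395 * 19.935228 = 1179.8 V

1179.8


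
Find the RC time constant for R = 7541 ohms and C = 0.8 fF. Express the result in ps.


Step 1: tau = R * C
Step 2: tau = 7541 * 0.8 fF = 7541 * 8.0e-16 F
Step 3: tau = 6.0328e-12 s = 6.0328 ps

6.0328


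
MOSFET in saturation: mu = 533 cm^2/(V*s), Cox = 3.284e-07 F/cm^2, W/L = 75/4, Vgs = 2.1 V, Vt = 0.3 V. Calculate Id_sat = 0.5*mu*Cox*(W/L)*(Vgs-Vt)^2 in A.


Step 1: Overdrive voltage Vov = Vgs - Vt = 2.1 - 0.3 = 1.8 V
Step 2: W/L = 75/4 = 18.75
Step 3: Id = 0.5 * 533 * 3.284e-07 * 18.75 * 1.8^2
Step 4: Id = 5.32e-03 A

5.32e-03


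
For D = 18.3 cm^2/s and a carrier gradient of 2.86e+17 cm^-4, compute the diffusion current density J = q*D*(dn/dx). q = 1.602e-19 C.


Step 1: J = q * D * (dn/dx)
Step 2: J = 1.602e-19 * 18.3 * 2.86e+17
Step 3: J = 8.38e-01 A/cm^2

8.38e-01


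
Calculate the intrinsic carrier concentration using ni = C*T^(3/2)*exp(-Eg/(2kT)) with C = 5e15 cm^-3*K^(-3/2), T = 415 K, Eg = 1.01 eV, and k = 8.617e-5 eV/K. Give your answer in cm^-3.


Step 1: Compute kT = 8.617e-5 * 415 = 0.03576055 eV
Step 2: Exponent = -Eg/(2kT) = -1.01/(2*0.03576055) = -14.12171
Step 3: T^(3/2) = 415^1.5 = 8454.19
Step 4: ni = 5e15 * 8454.19 * exp(-14.12171) = 3.11e+13 cm^-3

3.11e+13


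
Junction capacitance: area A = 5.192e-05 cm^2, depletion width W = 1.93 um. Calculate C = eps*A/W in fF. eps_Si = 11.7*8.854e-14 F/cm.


Step 1: eps_Si = 11.7 * 8.854e-14 = 1.035918e-12 F/cm
Step 2: W in cm = 1.93 * 1e-4 = 1.93e-04 cm
Step 3: C = 1.035918e-12 * 5.192e-05 / 1.93e-04 = 2.786780e-13 F
Step 4: C = 278.68 fF

278.68


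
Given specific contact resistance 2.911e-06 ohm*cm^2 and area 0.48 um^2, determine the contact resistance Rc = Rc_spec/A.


Step 1: Convert area to cm^2: 0.48 um^2 = 4.8000e-09 cm^2
Step 2: Rc = Rc_spec / A = 2.911e-06 / 4.8000e-09
Step 3: Rc = 6.06e+02 ohms

6.06e+02


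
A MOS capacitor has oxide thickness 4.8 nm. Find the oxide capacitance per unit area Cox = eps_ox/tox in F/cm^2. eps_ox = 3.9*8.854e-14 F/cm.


Step 1: eps_ox = 3.9 * 8.854e-14 = 3.45306e-13 F/cm
Step 2: tox in cm = 4.8 nm * 1e-7 = 4.8000e-07 cm
Step 3: Cox = 3.45306e-13 / 4.8000e-07 = 7.19e-07 F/cm^2

7.19e-07


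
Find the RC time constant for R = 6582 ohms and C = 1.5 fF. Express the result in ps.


Step 1: tau = R * C
Step 2: tau = 6582 * 1.5 fF = 6582 * 1.5e-15 F
Step 3: tau = 9.873e-12 s = 9.873 ps

9.873


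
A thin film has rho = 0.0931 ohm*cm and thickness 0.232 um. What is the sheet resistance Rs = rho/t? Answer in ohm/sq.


Step 1: Convert thickness to cm: t = 0.232 um = 2.3200e-05 cm
Step 2: Rs = rho / t = 0.0931 / 2.3200e-05
Step 3: Rs = 4012.9 ohm/sq

4012.9


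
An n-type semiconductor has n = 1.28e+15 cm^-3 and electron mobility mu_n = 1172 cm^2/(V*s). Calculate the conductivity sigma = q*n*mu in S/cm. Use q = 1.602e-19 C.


Step 1: sigma = q * n * mu
Step 2: sigma = 1.602e-19 * 1.28e+15 * 1172
Step 3: sigma = 2.403e-01 S/cm

2.403e-01


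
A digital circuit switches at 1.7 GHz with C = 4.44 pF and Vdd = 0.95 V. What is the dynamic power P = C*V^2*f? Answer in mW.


Step 1: V^2 = 0.95^2 = 0.9025 V^2
Step 2: P = C*V^2*f = 4.44e-12 F * 0.9025 * 1.7e9 Hz
Step 3: P = 6.81207e-03 W
Step 4: P = 6.812 mW

6.812


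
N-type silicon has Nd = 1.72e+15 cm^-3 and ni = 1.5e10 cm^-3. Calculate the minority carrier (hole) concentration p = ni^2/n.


Step 1: Since Nd >> ni, n ≈ Nd = 1.72e+15 cm^-3
Step 2: p = ni^2 / n = (1.5e10)^2 / 1.72e+15
Step 3: p = 2.25e20 / 1.72e+15 = 1.31e+05 cm^-3

1.31e+05


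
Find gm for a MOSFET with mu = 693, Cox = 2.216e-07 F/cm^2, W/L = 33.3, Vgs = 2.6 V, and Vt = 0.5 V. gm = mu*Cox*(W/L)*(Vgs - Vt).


Step 1: Vov = Vgs - Vt = 2.6 - 0.5 = 2.1 V
Step 2: gm = mu * Cox * (W/L) * Vov
Step 3: gm = 693 * 2.216e-07 * 33.3 * 2.1 = 1.07e-02 S

1.07e-02


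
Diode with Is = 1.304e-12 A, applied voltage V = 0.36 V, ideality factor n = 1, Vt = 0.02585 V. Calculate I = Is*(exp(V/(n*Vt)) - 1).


Step 1: V/(n*Vt) = 0.36/(1*0.02585) = 13.9265
Step 2: exp(13.9265) = 1.1174e+06
Step 3: I = 1.304e-12 * (1.1174e+06 - 1) = 1.46e-06 A

1.46e-06


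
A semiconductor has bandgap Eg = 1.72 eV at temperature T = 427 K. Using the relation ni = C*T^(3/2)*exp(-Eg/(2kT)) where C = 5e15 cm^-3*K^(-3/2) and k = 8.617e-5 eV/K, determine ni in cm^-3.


Step 1: Compute kT = 8.617e-5 * 427 = 0.03679459 eV
Step 2: Exponent = -Eg/(2kT) = -1.72/(2*0.03679459) = -23.37300
Step 3: T^(3/2) = 427^1.5 = 8823.52
Step 4: ni = 5e15 * 8823.52 * exp(-23.37300) = 3.12e+09 cm^-3

3.12e+09


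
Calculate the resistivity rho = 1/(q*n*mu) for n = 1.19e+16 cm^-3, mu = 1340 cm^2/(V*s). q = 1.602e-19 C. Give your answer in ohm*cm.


Step 1: sigma = q * n * mu = 1.602e-19 * 1.19e+16 * 1340 = 2.55455e+00 S/cm
Step 2: rho = 1 / sigma = 1 / 2.55455e+00 = 0.3915 ohm*cm

0.3915


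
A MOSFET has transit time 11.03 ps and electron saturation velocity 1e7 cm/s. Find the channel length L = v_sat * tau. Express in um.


Step 1: tau in seconds = 11.03 ps * 1e-12 = 1.1030e-11 s
Step 2: L = v_sat * tau = 1e7 * 1.1030e-11 = 1.1030e-04 cm
Step 3: L in um = 1.1030e-04 * 1e4 = 1.103 um

1.103


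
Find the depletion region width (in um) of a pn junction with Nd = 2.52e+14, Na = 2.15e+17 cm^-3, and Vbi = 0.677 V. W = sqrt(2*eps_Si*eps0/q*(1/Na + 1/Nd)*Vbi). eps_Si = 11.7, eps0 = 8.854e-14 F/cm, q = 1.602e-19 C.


Step 1: 1/Na + 1/Nd = 1/2.15e+17 + 1/2.52e+14 = 3.97291e-15
Step 2: 2*eps*eps0/q = 2*11.7*8.854e-14/1.602e-19 = 1.293281e+07
Step 3: W^2 = 1.293281e+07 * 3.97291e-15 * 0.677 = 3.47849e-08
Step 4: W = sqrt(3.47849e-08) = 1.865e-04 cm = 1.865 um

1.865


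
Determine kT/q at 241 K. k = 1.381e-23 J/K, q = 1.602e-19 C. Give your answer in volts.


Step 1: kT = 1.381e-23 * 241 = 3.32821e-21 J
Step 2: Vt = kT/q = 3.32821e-21 / 1.602e-19
Step 3: Vt = 0.02078 V

0.02078


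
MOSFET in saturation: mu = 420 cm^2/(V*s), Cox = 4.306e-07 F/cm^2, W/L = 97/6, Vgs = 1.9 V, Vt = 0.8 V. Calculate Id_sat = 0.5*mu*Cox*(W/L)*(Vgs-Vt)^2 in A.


Step 1: Overdrive voltage Vov = Vgs - Vt = 1.9 - 0.8 = 1.1 V
Step 2: W/L = 97/6 = 16.1667
Step 3: Id = 0.5 * 420 * 4.306e-07 * 16.1667 * 1.1^2
Step 4: Id = 1.77e-03 A

1.77e-03


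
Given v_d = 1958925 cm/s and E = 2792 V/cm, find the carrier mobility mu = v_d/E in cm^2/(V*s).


Step 1: mu = v_d / E
Step 2: mu = 1958925 / 2792
Step 3: mu = 701.62 cm^2/(V*s)

701.62


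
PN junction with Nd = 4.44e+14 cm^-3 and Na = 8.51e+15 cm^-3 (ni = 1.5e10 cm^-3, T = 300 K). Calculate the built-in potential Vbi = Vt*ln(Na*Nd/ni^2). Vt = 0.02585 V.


Step 1: Compute Na*Nd/ni^2 = 8.51e+15 * 4.44e+14 / (1.5e10)^2 = 1.6793e+10
Step 2: ln(1.6793e+10) = 23.5442
Step 3: Vbi = 0.02585 * 23.5442 = 0.609 V

0.609


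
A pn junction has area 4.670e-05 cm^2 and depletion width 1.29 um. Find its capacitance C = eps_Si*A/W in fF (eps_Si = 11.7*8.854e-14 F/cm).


Step 1: eps_Si = 11.7 * 8.854e-14 = 1.035918e-12 F/cm
Step 2: W in cm = 1.29 * 1e-4 = 1.29e-04 cm
Step 3: C = 1.035918e-12 * 4.670e-05 / 1.29e-04 = 3.750184e-13 F
Step 4: C = 375.02 fF

375.02


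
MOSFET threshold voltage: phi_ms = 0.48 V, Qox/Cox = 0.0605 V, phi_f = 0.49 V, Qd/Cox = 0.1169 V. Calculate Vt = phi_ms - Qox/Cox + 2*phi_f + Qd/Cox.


Step 1: Vt = phi_ms - Qox/Cox + 2*phi_f + Qd/Cox
Step 2: Vt = 0.48 - 0.0605 + 2*0.49 + 0.1169
Step 3: Vt = 0.48 - 0.0605 + 0.98 + 0.1169
Step 4: Vt = 1.5164 V

1.5164


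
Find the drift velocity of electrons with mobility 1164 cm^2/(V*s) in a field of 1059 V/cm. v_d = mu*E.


Step 1: v_d = mu * E
Step 2: v_d = 1164 * 1059 = 1232676
Step 3: v_d = 1.23e+06 cm/s

1.23e+06


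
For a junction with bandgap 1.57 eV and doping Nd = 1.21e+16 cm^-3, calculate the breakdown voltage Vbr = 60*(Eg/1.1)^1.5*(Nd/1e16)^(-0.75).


Step 1: Eg/1.1 = 1.57/1.1 = 1.427273
Step 2: (Eg/1.1)^1.5 = 1.427273^1.5 = 1.705142
Step 3: (Nd/1e16)^(-0.75) = (1.21)^(-0.75) = 0.866784
Step 4: Vbr = 60 * 1.705142 * 0.866784 = 88.7 V

88.7


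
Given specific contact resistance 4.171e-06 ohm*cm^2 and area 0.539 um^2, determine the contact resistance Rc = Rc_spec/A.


Step 1: Convert area to cm^2: 0.539 um^2 = 5.3900e-09 cm^2
Step 2: Rc = Rc_spec / A = 4.171e-06 / 5.3900e-09
Step 3: Rc = 7.74e+02 ohms

7.74e+02


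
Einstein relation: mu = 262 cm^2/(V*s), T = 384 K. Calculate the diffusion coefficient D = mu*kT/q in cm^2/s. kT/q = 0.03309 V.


Step 1: D = mu * (kT/q)
Step 2: D = 262 * 0.03309
Step 3: D = 8.67 cm^2/s

8.67


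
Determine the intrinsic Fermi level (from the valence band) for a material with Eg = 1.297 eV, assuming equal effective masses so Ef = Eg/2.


Step 1: For an intrinsic semiconductor, the Fermi level sits at midgap.
Step 2: Ef = Eg / 2 = 1.297 / 2 = 0.6485 eV

0.6485


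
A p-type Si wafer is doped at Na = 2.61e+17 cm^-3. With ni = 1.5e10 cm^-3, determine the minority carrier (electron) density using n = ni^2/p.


Step 1: Majority hole concentration p ≈ Na = 2.61e+17 cm^-3
Step 2: n = ni^2 / Na = (1.5e10)^2 / 2.61e+17
Step 3: n = 8.62e+02 cm^-3

8.62e+02


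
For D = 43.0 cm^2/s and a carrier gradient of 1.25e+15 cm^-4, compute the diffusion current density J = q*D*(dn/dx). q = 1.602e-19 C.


Step 1: J = q * D * (dn/dx)
Step 2: J = 1.602e-19 * 43.0 * 1.25e+15
Step 3: J = 8.61e-03 A/cm^2

8.61e-03


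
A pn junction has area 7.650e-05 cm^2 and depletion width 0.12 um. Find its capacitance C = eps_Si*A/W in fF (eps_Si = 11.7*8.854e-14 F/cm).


Step 1: eps_Si = 11.7 * 8.854e-14 = 1.035918e-12 F/cm
Step 2: W in cm = 0.12 * 1e-4 = 1.20e-05 cm
Step 3: C = 1.035918e-12 * 7.650e-05 / 1.20e-05 = 6.603977e-12 F
Step 4: C = 6603.98 fF

6603.98


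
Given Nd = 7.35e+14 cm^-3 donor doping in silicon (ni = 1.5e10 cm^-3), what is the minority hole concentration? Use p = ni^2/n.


Step 1: Since Nd >> ni, n ≈ Nd = 7.35e+14 cm^-3
Step 2: p = ni^2 / n = (1.5e10)^2 / 7.35e+14
Step 3: p = 2.25e20 / 7.35e+14 = 3.06e+05 cm^-3

3.06e+05


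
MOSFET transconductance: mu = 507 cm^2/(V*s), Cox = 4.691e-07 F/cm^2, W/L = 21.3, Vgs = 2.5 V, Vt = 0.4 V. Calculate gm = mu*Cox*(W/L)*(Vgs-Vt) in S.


Step 1: Vov = Vgs - Vt = 2.5 - 0.4 = 2.1 V
Step 2: gm = mu * Cox * (W/L) * Vov
Step 3: gm = 507 * 4.691e-07 * 21.3 * 2.1 = 1.06e-02 S

1.06e-02


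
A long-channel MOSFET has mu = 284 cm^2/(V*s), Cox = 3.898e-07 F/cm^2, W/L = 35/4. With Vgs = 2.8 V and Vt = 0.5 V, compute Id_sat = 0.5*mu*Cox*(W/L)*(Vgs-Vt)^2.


Step 1: Overdrive voltage Vov = Vgs - Vt = 2.8 - 0.5 = 2.3 V
Step 2: W/L = 35/4 = 8.75
Step 3: Id = 0.5 * 284 * 3.898e-07 * 8.75 * 2.3^2
Step 4: Id = 2.56e-03 A

2.56e-03


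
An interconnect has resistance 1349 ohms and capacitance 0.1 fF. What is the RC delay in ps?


Step 1: tau = R * C
Step 2: tau = 1349 * 0.1 fF = 1349 * 1.0e-16 F
Step 3: tau = 1.349e-13 s = 0.1349 ps

0.1349


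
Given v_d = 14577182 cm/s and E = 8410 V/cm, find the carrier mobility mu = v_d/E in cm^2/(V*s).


Step 1: mu = v_d / E
Step 2: mu = 14577182 / 8410
Step 3: mu = 1733.32 cm^2/(V*s)

1733.32


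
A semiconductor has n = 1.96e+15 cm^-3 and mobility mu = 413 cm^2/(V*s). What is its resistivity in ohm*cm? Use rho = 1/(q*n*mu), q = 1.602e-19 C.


Step 1: sigma = q * n * mu = 1.602e-19 * 1.96e+15 * 413 = 1.29679e-01 S/cm
Step 2: rho = 1 / sigma = 1 / 1.29679e-01 = 7.711 ohm*cm

7.711


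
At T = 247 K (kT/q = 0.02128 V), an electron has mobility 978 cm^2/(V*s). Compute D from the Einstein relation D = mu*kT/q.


Step 1: D = mu * (kT/q)
Step 2: D = 978 * 0.02128
Step 3: D = 20.81 cm^2/s

20.81


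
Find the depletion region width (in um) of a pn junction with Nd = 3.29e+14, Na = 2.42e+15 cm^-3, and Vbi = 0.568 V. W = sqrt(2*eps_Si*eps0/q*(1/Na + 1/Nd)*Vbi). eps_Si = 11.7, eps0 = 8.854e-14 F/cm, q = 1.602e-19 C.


Step 1: 1/Na + 1/Nd = 1/2.42e+15 + 1/3.29e+14 = 3.45274e-15
Step 2: 2*eps*eps0/q = 2*11.7*8.854e-14/1.602e-19 = 1.293281e+07
Step 3: W^2 = 1.293281e+07 * 3.45274e-15 * 0.568 = 2.53633e-08
Step 4: W = sqrt(2.53633e-08) = 1.593e-04 cm = 1.593 um

1.593


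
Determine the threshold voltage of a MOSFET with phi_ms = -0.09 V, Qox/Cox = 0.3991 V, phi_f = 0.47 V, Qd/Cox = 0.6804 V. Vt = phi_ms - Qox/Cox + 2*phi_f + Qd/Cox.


Step 1: Vt = phi_ms - Qox/Cox + 2*phi_f + Qd/Cox
Step 2: Vt = -0.09 - 0.3991 + 2*0.47 + 0.6804
Step 3: Vt = -0.09 - 0.3991 + 0.94 + 0.6804
Step 4: Vt = 1.1313 V

1.1313


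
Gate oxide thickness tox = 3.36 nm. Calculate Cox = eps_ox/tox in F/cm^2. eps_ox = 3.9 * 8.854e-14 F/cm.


Step 1: eps_ox = 3.9 * 8.854e-14 = 3.45306e-13 F/cm
Step 2: tox in cm = 3.36 nm * 1e-7 = 3.3600e-07 cm
Step 3: Cox = 3.45306e-13 / 3.3600e-07 = 1.03e-06 F/cm^2

1.03e-06


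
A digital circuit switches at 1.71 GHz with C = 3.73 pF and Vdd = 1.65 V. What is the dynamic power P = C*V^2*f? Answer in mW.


Step 1: V^2 = 1.65^2 = 2.7225 V^2
Step 2: P = C*V^2*f = 3.73e-12 F * 2.7225 * 1.71e9 Hz
Step 3: P = 1.736492175e-02 W
Step 4: P = 17.365 mW

17.365


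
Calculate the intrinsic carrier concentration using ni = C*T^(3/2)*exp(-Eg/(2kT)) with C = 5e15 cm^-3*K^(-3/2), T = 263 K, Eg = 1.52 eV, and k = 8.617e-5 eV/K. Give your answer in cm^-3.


Step 1: Compute kT = 8.617e-5 * 263 = 0.02266271 eV
Step 2: Exponent = -Eg/(2kT) = -1.52/(2*0.02266271) = -33.53527
Step 3: T^(3/2) = 263^1.5 = 4265.14
Step 4: ni = 5e15 * 4265.14 * exp(-33.53527) = 5.82e+04 cm^-3

5.82e+04


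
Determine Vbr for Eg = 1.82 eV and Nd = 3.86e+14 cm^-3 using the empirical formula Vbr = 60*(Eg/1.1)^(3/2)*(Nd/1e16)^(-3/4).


Step 1: Eg/1.1 = 1.82/1.1 = 1.654545
Step 2: (Eg/1.1)^1.5 = 1.654545^1.5 = 2.128227
Step 3: (Nd/1e16)^(-0.75) = (0.0386)^(-0.75) = 11.483110
Step 4: Vbr = 60 * 2.128227 * 11.483110 = 1466.3 V

1466.3


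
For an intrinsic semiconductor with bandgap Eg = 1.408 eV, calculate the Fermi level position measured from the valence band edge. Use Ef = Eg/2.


Step 1: For an intrinsic semiconductor, the Fermi level sits at midgap.
Step 2: Ef = Eg / 2 = 1.408 / 2 = 0.704 eV

0.704


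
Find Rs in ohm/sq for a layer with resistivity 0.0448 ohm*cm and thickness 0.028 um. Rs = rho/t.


Step 1: Convert thickness to cm: t = 0.028 um = 2.8000e-06 cm
Step 2: Rs = rho / t = 0.0448 / 2.8000e-06
Step 3: Rs = 16000.0 ohm/sq

16000.0


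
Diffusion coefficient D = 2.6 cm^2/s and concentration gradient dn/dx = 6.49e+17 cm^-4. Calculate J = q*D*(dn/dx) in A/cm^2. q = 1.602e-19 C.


Step 1: J = q * D * (dn/dx)
Step 2: J = 1.602e-19 * 2.6 * 6.49e+17
Step 3: J = 2.70e-01 A/cm^2

2.70e-01


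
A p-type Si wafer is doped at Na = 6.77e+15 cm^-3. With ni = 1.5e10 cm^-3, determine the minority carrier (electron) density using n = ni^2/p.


Step 1: Majority hole concentration p ≈ Na = 6.77e+15 cm^-3
Step 2: n = ni^2 / Na = (1.5e10)^2 / 6.77e+15
Step 3: n = 3.32e+04 cm^-3

3.32e+04


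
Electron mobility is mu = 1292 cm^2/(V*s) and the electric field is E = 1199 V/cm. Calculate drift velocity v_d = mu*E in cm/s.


Step 1: v_d = mu * E
Step 2: v_d = 1292 * 1199 = 1549108
Step 3: v_d = 1.55e+06 cm/s

1.55e+06


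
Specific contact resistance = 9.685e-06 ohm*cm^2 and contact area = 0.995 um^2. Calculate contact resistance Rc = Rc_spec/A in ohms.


Step 1: Convert area to cm^2: 0.995 um^2 = 9.9500e-09 cm^2
Step 2: Rc = Rc_spec / A = 9.685e-06 / 9.9500e-09
Step 3: Rc = 9.73e+02 ohms

9.73e+02


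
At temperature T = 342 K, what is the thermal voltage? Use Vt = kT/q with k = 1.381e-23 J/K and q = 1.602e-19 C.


Step 1: kT = 1.381e-23 * 342 = 4.72302e-21 J
Step 2: Vt = kT/q = 4.72302e-21 / 1.602e-19
Step 3: Vt = 0.02948 V

0.02948


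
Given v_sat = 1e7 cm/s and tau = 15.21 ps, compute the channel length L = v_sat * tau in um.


Step 1: tau in seconds = 15.21 ps * 1e-12 = 1.5210e-11 s
Step 2: L = v_sat * tau = 1e7 * 1.5210e-11 = 1.5210e-04 cm
Step 3: L in um = 1.5210e-04 * 1e4 = 1.521 um

1.521


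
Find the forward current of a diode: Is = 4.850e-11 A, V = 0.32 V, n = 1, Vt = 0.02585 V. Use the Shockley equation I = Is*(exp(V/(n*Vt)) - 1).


Step 1: V/(n*Vt) = 0.32/(1*0.02585) = 12.3791
Step 2: exp(12.3791) = 2.3778e+05
Step 3: I = 4.850e-11 * (2.3778e+05 - 1) = 1.15e-05 A

1.15e-05


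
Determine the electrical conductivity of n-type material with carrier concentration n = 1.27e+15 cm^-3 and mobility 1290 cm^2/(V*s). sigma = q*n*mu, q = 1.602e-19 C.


Step 1: sigma = q * n * mu
Step 2: sigma = 1.602e-19 * 1.27e+15 * 1290
Step 3: sigma = 2.625e-01 S/cm

2.625e-01


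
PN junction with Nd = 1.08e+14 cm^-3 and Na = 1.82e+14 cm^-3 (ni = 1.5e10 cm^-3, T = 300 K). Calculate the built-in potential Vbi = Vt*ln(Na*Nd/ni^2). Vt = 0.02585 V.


Step 1: Compute Na*Nd/ni^2 = 1.82e+14 * 1.08e+14 / (1.5e10)^2 = 8.7360e+07
Step 2: ln(8.7360e+07) = 18.2855
Step 3: Vbi = 0.02585 * 18.2855 = 0.473 V

0.473


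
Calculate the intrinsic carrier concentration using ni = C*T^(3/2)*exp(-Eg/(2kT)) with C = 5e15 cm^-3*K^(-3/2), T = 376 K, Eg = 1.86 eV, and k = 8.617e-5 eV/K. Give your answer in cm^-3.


Step 1: Compute kT = 8.617e-5 * 376 = 0.03239992 eV
Step 2: Exponent = -Eg/(2kT) = -1.86/(2*0.03239992) = -28.70377
Step 3: T^(3/2) = 376^1.5 = 7290.91
Step 4: ni = 5e15 * 7290.91 * exp(-28.70377) = 1.25e+07 cm^-3

1.25e+07


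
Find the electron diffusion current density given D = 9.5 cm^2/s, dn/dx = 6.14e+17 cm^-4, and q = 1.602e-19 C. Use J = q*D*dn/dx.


Step 1: J = q * D * (dn/dx)
Step 2: J = 1.602e-19 * 9.5 * 6.14e+17
Step 3: J = 9.34e-01 A/cm^2

9.34e-01


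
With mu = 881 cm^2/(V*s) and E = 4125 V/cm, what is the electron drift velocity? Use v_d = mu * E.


Step 1: v_d = mu * E
Step 2: v_d = 881 * 4125 = 3634125
Step 3: v_d = 3.63e+06 cm/s

3.63e+06


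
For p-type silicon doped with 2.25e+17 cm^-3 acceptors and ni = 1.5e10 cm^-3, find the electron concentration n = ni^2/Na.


Step 1: Majority hole concentration p ≈ Na = 2.25e+17 cm^-3
Step 2: n = ni^2 / Na = (1.5e10)^2 / 2.25e+17
Step 3: n = 1.00e+03 cm^-3

1.00e+03


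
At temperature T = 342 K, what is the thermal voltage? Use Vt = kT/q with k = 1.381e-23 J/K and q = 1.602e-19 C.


Step 1: kT = 1.381e-23 * 342 = 4.72302e-21 J
Step 2: Vt = kT/q = 4.72302e-21 / 1.602e-19
Step 3: Vt = 0.02948 V

0.02948


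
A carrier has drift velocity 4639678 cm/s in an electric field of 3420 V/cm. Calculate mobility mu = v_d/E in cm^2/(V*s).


Step 1: mu = v_d / E
Step 2: mu = 4639678 / 3420
Step 3: mu = 1356.63 cm^2/(V*s)

1356.63


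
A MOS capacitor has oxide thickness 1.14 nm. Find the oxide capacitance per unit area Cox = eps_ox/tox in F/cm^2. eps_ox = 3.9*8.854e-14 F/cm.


Step 1: eps_ox = 3.9 * 8.854e-14 = 3.45306e-13 F/cm
Step 2: tox in cm = 1.14 nm * 1e-7 = 1.1400e-07 cm
Step 3: Cox = 3.45306e-13 / 1.1400e-07 = 3.03e-06 F/cm^2

3.03e-06


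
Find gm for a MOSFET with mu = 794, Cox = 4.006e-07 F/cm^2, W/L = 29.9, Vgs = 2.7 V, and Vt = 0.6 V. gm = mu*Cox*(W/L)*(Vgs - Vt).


Step 1: Vov = Vgs - Vt = 2.7 - 0.6 = 2.1 V
Step 2: gm = mu * Cox * (W/L) * Vov
Step 3: gm = 794 * 4.006e-07 * 29.9 * 2.1 = 2.00e-02 S

2.00e-02


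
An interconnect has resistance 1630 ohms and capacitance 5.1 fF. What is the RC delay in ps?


Step 1: tau = R * C
Step 2: tau = 1630 * 5.1 fF = 1630 * 5.1e-15 F
Step 3: tau = 8.313e-12 s = 8.313 ps

8.313


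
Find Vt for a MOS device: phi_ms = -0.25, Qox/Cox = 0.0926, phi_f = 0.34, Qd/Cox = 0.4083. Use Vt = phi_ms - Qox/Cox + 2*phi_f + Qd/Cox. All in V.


Step 1: Vt = phi_ms - Qox/Cox + 2*phi_f + Qd/Cox
Step 2: Vt = -0.25 - 0.0926 + 2*0.34 + 0.4083
Step 3: Vt = -0.25 - 0.0926 + 0.68 + 0.4083
Step 4: Vt = 0.7457 V

0.7457


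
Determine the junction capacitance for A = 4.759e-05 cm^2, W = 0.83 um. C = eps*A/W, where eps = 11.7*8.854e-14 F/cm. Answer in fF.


Step 1: eps_Si = 11.7 * 8.854e-14 = 1.035918e-12 F/cm
Step 2: W in cm = 0.83 * 1e-4 = 8.30e-05 cm
Step 3: C = 1.035918e-12 * 4.759e-05 / 8.30e-05 = 5.939679e-13 F
Step 4: C = 593.97 fF

593.97


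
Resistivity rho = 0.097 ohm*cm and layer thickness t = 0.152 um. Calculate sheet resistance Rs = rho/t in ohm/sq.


Step 1: Convert thickness to cm: t = 0.152 um = 1.5200e-05 cm
Step 2: Rs = rho / t = 0.097 / 1.5200e-05
Step 3: Rs = 6381.6 ohm/sq

6381.6


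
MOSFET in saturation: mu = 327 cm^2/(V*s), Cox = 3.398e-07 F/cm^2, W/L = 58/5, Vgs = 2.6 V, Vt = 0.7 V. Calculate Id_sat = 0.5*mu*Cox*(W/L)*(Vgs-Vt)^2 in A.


Step 1: Overdrive voltage Vov = Vgs - Vt = 2.6 - 0.7 = 1.9 V
Step 2: W/L = 58/5 = 11.6
Step 3: Id = 0.5 * 327 * 3.398e-07 * 11.6 * 1.9^2
Step 4: Id = 2.33e-03 A

2.33e-03


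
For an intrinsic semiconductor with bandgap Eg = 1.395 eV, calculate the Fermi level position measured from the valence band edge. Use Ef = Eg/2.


Step 1: For an intrinsic semiconductor, the Fermi level sits at midgap.
Step 2: Ef = Eg / 2 = 1.395 / 2 = 0.6975 eV

0.6975


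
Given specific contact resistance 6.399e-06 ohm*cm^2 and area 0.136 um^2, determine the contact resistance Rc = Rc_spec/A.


Step 1: Convert area to cm^2: 0.136 um^2 = 1.3600e-09 cm^2
Step 2: Rc = Rc_spec / A = 6.399e-06 / 1.3600e-09
Step 3: Rc = 4.71e+03 ohms

4.71e+03


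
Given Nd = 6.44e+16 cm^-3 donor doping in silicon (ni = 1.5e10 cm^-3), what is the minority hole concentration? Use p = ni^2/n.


Step 1: Since Nd >> ni, n ≈ Nd = 6.44e+16 cm^-3
Step 2: p = ni^2 / n = (1.5e10)^2 / 6.44e+16
Step 3: p = 2.25e20 / 6.44e+16 = 3.49e+03 cm^-3

3.49e+03


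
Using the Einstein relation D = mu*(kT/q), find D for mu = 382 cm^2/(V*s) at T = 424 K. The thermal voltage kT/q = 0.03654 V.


Step 1: D = mu * (kT/q)
Step 2: D = 382 * 0.03654
Step 3: D = 13.96 cm^2/s

13.96


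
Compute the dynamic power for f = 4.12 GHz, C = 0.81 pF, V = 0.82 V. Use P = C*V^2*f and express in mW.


Step 1: V^2 = 0.82^2 = 0.6724 V^2
Step 2: P = C*V^2*f = 0.81e-12 F * 0.6724 * 4.12e9 Hz
Step 3: P = 2.24393328e-03 W
Step 4: P = 2.244 mW

2.244


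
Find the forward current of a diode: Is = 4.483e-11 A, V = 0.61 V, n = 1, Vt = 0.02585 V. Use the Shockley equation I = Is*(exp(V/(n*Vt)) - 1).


Step 1: V/(n*Vt) = 0.61/(1*0.02585) = 23.5977
Step 2: exp(23.5977) = 1.7715e+10
Step 3: I = 4.483e-11 * (1.7715e+10 - 1) = 7.94e-01 A

7.94e-01


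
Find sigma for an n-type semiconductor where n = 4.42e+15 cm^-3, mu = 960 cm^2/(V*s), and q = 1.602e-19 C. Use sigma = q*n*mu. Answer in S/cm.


Step 1: sigma = q * n * mu
Step 2: sigma = 1.602e-19 * 4.42e+15 * 960
Step 3: sigma = 6.798e-01 S/cm

6.798e-01


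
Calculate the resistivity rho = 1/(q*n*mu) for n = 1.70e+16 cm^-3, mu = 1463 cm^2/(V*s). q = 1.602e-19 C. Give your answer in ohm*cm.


Step 1: sigma = q * n * mu = 1.602e-19 * 1.70e+16 * 1463 = 3.98433e+00 S/cm
Step 2: rho = 1 / sigma = 1 / 3.98433e+00 = 0.251 ohm*cm

0.251


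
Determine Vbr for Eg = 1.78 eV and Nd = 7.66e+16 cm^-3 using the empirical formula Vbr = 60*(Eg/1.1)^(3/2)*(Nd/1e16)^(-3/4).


Step 1: Eg/1.1 = 1.78/1.1 = 1.618182
Step 2: (Eg/1.1)^1.5 = 1.618182^1.5 = 2.058453
Step 3: (Nd/1e16)^(-0.75) = (7.66)^(-0.75) = 0.217184
Step 4: Vbr = 60 * 2.058453 * 0.217184 = 26.8 V

26.8


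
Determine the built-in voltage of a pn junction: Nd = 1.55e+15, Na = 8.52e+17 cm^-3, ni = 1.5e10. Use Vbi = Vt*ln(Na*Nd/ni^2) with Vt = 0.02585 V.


Step 1: Compute Na*Nd/ni^2 = 8.52e+17 * 1.55e+15 / (1.5e10)^2 = 5.8693e+12
Step 2: ln(5.8693e+12) = 29.4008
Step 3: Vbi = 0.02585 * 29.4008 = 0.76 V

0.76


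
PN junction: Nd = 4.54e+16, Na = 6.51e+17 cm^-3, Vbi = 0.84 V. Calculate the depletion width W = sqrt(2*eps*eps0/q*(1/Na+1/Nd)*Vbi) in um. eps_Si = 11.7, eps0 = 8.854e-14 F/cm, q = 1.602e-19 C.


Step 1: 1/Na + 1/Nd = 1/6.51e+17 + 1/4.54e+16 = 2.35625e-17
Step 2: 2*eps*eps0/q = 2*11.7*8.854e-14/1.602e-19 = 1.293281e+07
Step 3: W^2 = 1.293281e+07 * 2.35625e-17 * 0.84 = 2.55973e-10
Step 4: W = sqrt(2.55973e-10) = 1.600e-05 cm = 0.16 um

0.16


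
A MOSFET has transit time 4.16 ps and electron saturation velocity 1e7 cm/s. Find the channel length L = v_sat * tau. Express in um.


Step 1: tau in seconds = 4.16 ps * 1e-12 = 4.1600e-12 s
Step 2: L = v_sat * tau = 1e7 * 4.1600e-12 = 4.1600e-05 cm
Step 3: L in um = 4.1600e-05 * 1e4 = 0.416 um

0.416


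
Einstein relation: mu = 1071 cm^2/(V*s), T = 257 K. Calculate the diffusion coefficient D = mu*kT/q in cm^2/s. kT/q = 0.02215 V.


Step 1: D = mu * (kT/q)
Step 2: D = 1071 * 0.02215
Step 3: D = 23.72 cm^2/s

23.72


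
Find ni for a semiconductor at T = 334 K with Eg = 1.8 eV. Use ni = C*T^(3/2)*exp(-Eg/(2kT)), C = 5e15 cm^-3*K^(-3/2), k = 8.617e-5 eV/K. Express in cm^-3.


Step 1: Compute kT = 8.617e-5 * 334 = 0.02878078 eV
Step 2: Exponent = -Eg/(2kT) = -1.8/(2*0.02878078) = -31.27087
Step 3: T^(3/2) = 334^1.5 = 6104.07
Step 4: ni = 5e15 * 6104.07 * exp(-31.27087) = 8.01e+05 cm^-3

8.01e+05


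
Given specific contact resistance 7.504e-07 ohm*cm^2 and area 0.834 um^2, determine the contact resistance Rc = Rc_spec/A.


Step 1: Convert area to cm^2: 0.834 um^2 = 8.3400e-09 cm^2
Step 2: Rc = Rc_spec / A = 7.504e-07 / 8.3400e-09
Step 3: Rc = 9.00e+01 ohms

9.00e+01


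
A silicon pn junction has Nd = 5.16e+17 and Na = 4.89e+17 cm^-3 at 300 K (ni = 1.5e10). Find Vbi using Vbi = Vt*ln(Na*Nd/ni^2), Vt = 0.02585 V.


Step 1: Compute Na*Nd/ni^2 = 4.89e+17 * 5.16e+17 / (1.5e10)^2 = 1.1214e+15
Step 2: ln(1.1214e+15) = 34.6534
Step 3: Vbi = 0.02585 * 34.6534 = 0.896 V

0.896


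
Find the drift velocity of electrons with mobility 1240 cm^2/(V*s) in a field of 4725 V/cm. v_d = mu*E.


Step 1: v_d = mu * E
Step 2: v_d = 1240 * 4725 = 5859000
Step 3: v_d = 5.86e+06 cm/s

5.86e+06


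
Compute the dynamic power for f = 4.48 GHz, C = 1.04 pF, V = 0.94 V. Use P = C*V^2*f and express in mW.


Step 1: V^2 = 0.94^2 = 0.8836 V^2
Step 2: P = C*V^2*f = 1.04e-12 F * 0.8836 * 4.48e9 Hz
Step 3: P = 4.11686912e-03 W
Step 4: P = 4.117 mW

4.117


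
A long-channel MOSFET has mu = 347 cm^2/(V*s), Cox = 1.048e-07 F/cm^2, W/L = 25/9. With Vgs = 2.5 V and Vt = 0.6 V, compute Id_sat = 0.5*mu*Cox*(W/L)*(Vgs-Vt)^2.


Step 1: Overdrive voltage Vov = Vgs - Vt = 2.5 - 0.6 = 1.9 V
Step 2: W/L = 25/9 = 2.77778
Step 3: Id = 0.5 * 347 * 1.048e-07 * 2.77778 * 1.9^2
Step 4: Id = 1.82e-04 A

1.82e-04


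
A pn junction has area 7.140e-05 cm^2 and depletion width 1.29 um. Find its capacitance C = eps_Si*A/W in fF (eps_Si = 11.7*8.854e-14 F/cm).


Step 1: eps_Si = 11.7 * 8.854e-14 = 1.035918e-12 F/cm
Step 2: W in cm = 1.29 * 1e-4 = 1.29e-04 cm
Step 3: C = 1.035918e-12 * 7.140e-05 / 1.29e-04 = 5.733686e-13 F
Step 4: C = 573.37 fF

573.37


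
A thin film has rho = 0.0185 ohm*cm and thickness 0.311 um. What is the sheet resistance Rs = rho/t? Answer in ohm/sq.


Step 1: Convert thickness to cm: t = 0.311 um = 3.1100e-05 cm
Step 2: Rs = rho / t = 0.0185 / 3.1100e-05
Step 3: Rs = 594.9 ohm/sq

594.9


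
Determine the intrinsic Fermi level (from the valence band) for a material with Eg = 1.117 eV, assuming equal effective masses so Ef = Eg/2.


Step 1: For an intrinsic semiconductor, the Fermi level sits at midgap.
Step 2: Ef = Eg / 2 = 1.117 / 2 = 0.5585 eV

0.5585


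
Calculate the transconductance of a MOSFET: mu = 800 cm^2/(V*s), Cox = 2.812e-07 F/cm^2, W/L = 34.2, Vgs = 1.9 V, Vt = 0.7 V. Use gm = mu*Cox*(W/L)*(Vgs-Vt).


Step 1: Vov = Vgs - Vt = 1.9 - 0.7 = 1.2 V
Step 2: gm = mu * Cox * (W/L) * Vov
Step 3: gm = 800 * 2.812e-07 * 34.2 * 1.2 = 9.23e-03 S

9.23e-03


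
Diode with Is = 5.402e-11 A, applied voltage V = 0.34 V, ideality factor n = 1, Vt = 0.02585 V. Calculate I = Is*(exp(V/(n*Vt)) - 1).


Step 1: V/(n*Vt) = 0.34/(1*0.02585) = 13.1528
Step 2: exp(13.1528) = 5.1545e+05
Step 3: I = 5.402e-11 * (5.1545e+05 - 1) = 2.78e-05 A

2.78e-05


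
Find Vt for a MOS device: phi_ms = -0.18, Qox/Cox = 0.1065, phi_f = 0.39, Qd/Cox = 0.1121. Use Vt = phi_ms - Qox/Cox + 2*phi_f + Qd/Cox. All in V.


Step 1: Vt = phi_ms - Qox/Cox + 2*phi_f + Qd/Cox
Step 2: Vt = -0.18 - 0.1065 + 2*0.39 + 0.1121
Step 3: Vt = -0.18 - 0.1065 + 0.78 + 0.1121
Step 4: Vt = 0.6056 V

0.6056


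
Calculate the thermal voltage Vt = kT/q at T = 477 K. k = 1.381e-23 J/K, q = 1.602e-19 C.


Step 1: kT = 1.381e-23 * 477 = 6.58737e-21 J
Step 2: Vt = kT/q = 6.58737e-21 / 1.602e-19
Step 3: Vt = 0.04112 V

0.04112


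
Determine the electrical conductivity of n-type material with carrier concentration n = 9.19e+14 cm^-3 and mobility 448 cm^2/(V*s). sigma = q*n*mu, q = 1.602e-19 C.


Step 1: sigma = q * n * mu
Step 2: sigma = 1.602e-19 * 9.19e+14 * 448
Step 3: sigma = 6.596e-02 S/cm

6.596e-02


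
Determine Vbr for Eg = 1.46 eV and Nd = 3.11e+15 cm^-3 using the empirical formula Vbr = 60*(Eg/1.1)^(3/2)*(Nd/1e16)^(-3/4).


Step 1: Eg/1.1 = 1.46/1.1 = 1.327273
Step 2: (Eg/1.1)^1.5 = 1.327273^1.5 = 1.529116
Step 3: (Nd/1e16)^(-0.75) = (0.311)^(-0.75) = 2.401208
Step 4: Vbr = 60 * 1.529116 * 2.401208 = 220.3 V

220.3


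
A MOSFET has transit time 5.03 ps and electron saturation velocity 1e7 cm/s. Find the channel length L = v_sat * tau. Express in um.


Step 1: tau in seconds = 5.03 ps * 1e-12 = 5.0300e-12 s
Step 2: L = v_sat * tau = 1e7 * 5.0300e-12 = 5.0300e-05 cm
Step 3: L in um = 5.0300e-05 * 1e4 = 0.503 um

0.503


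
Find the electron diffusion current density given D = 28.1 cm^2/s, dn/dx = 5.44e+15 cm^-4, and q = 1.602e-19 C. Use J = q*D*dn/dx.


Step 1: J = q * D * (dn/dx)
Step 2: J = 1.602e-19 * 28.1 * 5.44e+15
Step 3: J = 2.45e-02 A/cm^2

2.45e-02


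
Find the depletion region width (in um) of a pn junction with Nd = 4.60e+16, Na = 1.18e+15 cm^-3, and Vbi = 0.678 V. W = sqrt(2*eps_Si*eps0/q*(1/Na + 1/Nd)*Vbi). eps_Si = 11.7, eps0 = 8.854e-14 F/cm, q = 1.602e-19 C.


Step 1: 1/Na + 1/Nd = 1/1.18e+15 + 1/4.60e+16 = 8.69197e-16
Step 2: 2*eps*eps0/q = 2*11.7*8.854e-14/1.602e-19 = 1.293281e+07
Step 3: W^2 = 1.293281e+07 * 8.69197e-16 * 0.678 = 7.62151e-09
Step 4: W = sqrt(7.62151e-09) = 8.730e-05 cm = 0.873 um

0.873


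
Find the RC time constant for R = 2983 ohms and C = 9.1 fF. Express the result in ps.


Step 1: tau = R * C
Step 2: tau = 2983 * 9.1 fF = 2983 * 9.1e-15 F
Step 3: tau = 2.71453e-11 s = 27.1453 ps

27.1453


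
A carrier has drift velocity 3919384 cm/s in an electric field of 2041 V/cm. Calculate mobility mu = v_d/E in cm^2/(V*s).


Step 1: mu = v_d / E
Step 2: mu = 3919384 / 2041
Step 3: mu = 1920.33 cm^2/(V*s)

1920.33


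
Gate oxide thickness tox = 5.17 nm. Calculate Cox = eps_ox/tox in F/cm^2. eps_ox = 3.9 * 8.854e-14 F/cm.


Step 1: eps_ox = 3.9 * 8.854e-14 = 3.45306e-13 F/cm
Step 2: tox in cm = 5.17 nm * 1e-7 = 5.1700e-07 cm
Step 3: Cox = 3.45306e-13 / 5.1700e-07 = 6.68e-07 F/cm^2

6.68e-07


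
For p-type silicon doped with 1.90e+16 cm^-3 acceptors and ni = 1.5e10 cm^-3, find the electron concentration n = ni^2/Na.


Step 1: Majority hole concentration p ≈ Na = 1.90e+16 cm^-3
Step 2: n = ni^2 / Na = (1.5e10)^2 / 1.90e+16
Step 3: n = 1.18e+04 cm^-3

1.18e+04


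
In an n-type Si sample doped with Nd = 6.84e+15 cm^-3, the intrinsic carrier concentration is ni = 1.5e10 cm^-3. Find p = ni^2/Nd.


Step 1: Since Nd >> ni, n ≈ Nd = 6.84e+15 cm^-3
Step 2: p = ni^2 / n = (1.5e10)^2 / 6.84e+15
Step 3: p = 2.25e20 / 6.84e+15 = 3.29e+04 cm^-3

3.29e+04


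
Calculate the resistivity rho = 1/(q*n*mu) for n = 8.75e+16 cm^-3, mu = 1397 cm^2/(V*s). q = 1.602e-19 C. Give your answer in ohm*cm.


Step 1: sigma = q * n * mu = 1.602e-19 * 8.75e+16 * 1397 = 1.95824e+01 S/cm
Step 2: rho = 1 / sigma = 1 / 1.95824e+01 = 0.05107 ohm*cm

0.05107


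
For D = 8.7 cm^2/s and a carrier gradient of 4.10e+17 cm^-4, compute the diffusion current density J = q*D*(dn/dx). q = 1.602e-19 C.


Step 1: J = q * D * (dn/dx)
Step 2: J = 1.602e-19 * 8.7 * 4.10e+17
Step 3: J = 5.71e-01 A/cm^2

5.71e-01


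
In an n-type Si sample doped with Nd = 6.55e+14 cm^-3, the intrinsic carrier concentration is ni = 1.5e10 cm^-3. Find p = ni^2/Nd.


Step 1: Since Nd >> ni, n ≈ Nd = 6.55e+14 cm^-3
Step 2: p = ni^2 / n = (1.5e10)^2 / 6.55e+14
Step 3: p = 2.25e20 / 6.55e+14 = 3.44e+05 cm^-3

3.44e+05


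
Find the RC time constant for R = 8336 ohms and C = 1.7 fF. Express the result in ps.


Step 1: tau = R * C
Step 2: tau = 8336 * 1.7 fF = 8336 * 1.7e-15 F
Step 3: tau = 1.41712e-11 s = 14.1712 ps

14.1712


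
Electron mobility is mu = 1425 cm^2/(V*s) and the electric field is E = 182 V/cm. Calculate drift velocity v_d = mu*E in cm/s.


Step 1: v_d = mu * E
Step 2: v_d = 1425 * 182 = 259350
Step 3: v_d = 2.59e+05 cm/s

2.59e+05


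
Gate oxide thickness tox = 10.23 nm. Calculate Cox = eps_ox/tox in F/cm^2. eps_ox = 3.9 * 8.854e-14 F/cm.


Step 1: eps_ox = 3.9 * 8.854e-14 = 3.45306e-13 F/cm
Step 2: tox in cm = 10.23 nm * 1e-7 = 1.0230e-06 cm
Step 3: Cox = 3.45306e-13 / 1.0230e-06 = 3.38e-07 F/cm^2

3.38e-07


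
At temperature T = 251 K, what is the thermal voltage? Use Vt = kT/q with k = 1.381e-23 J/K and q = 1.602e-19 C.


Step 1: kT = 1.381e-23 * 251 = 3.46631e-21 J
Step 2: Vt = kT/q = 3.46631e-21 / 1.602e-19
Step 3: Vt = 0.02164 V

0.02164


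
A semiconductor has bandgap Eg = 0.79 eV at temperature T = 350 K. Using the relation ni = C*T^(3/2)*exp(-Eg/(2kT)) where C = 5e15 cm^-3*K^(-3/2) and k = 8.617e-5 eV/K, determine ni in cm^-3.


Step 1: Compute kT = 8.617e-5 * 350 = 0.0301595 eV
Step 2: Exponent = -Eg/(2kT) = -0.79/(2*0.0301595) = -13.09703
Step 3: T^(3/2) = 350^1.5 = 6547.90
Step 4: ni = 5e15 * 6547.90 * exp(-13.09703) = 6.72e+13 cm^-3

6.72e+13


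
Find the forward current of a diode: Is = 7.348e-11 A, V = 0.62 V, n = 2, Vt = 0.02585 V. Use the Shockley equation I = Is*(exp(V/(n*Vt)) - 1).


Step 1: V/(n*Vt) = 0.62/(2*0.02585) = 11.9923
Step 2: exp(11.9923) = 1.6151e+05
Step 3: I = 7.348e-11 * (1.6151e+05 - 1) = 1.19e-05 A

1.19e-05


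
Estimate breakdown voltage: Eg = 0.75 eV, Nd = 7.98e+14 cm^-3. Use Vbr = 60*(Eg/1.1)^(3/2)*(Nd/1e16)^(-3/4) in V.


Step 1: Eg/1.1 = 0.75/1.1 = 0.681818
Step 2: (Eg/1.1)^1.5 = 0.681818^1.5 = 0.562993
Step 3: (Nd/1e16)^(-0.75) = (0.0798)^(-0.75) = 6.660362
Step 4: Vbr = 60 * 0.562993 * 6.660362 = 225.0 V

225.0


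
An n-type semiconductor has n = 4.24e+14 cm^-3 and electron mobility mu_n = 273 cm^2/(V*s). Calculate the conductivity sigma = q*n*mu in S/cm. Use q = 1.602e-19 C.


Step 1: sigma = q * n * mu
Step 2: sigma = 1.602e-19 * 4.24e+14 * 273
Step 3: sigma = 1.854e-02 S/cm

1.854e-02


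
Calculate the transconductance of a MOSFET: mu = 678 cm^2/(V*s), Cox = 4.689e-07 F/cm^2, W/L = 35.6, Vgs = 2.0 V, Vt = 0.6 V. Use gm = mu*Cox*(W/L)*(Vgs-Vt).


Step 1: Vov = Vgs - Vt = 2.0 - 0.6 = 1.4 V
Step 2: gm = mu * Cox * (W/L) * Vov
Step 3: gm = 678 * 4.689e-07 * 35.6 * 1.4 = 1.58e-02 S

1.58e-02
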